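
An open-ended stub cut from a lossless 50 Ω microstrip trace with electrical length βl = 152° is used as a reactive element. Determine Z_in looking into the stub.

Z_in ≈ +j94 Ω

tan(βl) = -0.532
For an open-ended stub, Z_in = −jZ_0·cot(βl) = −jZ_0/tan(βl)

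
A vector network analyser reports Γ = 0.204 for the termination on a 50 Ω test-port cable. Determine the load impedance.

Z_L = Z_0·(1 + Γ)/(1 − Γ) = 50·(1.2)/(0.796)

Z_L ≈ 75.6 Ω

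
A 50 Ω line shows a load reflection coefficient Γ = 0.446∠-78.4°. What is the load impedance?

Z_L ≈ 39.3 − j42.9 Ω

Z_L = Z_0·(1 + Γ)/(1 − Γ) = 50·(1.09 − j0.437)/(0.91 + j0.437)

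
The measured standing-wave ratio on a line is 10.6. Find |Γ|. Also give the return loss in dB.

|Γ| ≈ 0.828; return loss ≈ 1.64 dB

|Γ| = (S − 1)/(S + 1) = (10.6 − 1)/(10.6 + 1) = 9.6/11.6
RL = −20·log₁₀|Γ| = −20·log₁₀(0.828)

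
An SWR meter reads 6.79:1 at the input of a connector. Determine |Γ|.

|Γ| = (S − 1)/(S + 1) = (6.79 − 1)/(6.79 + 1) = 5.79/7.79

|Γ| ≈ 0.743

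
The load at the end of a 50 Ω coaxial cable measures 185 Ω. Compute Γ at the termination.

Γ = (Z_L − Z_0)/(Z_L + Z_0) = (185 − 50)/(185 + 50) = 135/235

Γ = 0.574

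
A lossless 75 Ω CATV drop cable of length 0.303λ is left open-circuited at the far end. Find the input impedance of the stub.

βl = 2π × 0.303 = 109°
tan(βl) = -2.89
For an open-circuited stub, Z_in = −jZ_0·cot(βl) = −jZ_0/tan(βl)

Z_in ≈ +j25.9 Ω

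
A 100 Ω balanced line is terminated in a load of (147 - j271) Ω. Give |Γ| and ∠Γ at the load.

Γ = (Z_L − Z_0)/(Z_L + Z_0) = (47 − j271)/(247 − j271)
|Γ| = 275/367 = 0.75

Γ ≈ 0.75 ∠ -32.5°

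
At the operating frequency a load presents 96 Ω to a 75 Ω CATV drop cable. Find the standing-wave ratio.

VSWR ≈ 1.28

For a purely resistive load, VSWR = R_L/Z_0 or Z_0/R_L (whichever > 1) = 96/75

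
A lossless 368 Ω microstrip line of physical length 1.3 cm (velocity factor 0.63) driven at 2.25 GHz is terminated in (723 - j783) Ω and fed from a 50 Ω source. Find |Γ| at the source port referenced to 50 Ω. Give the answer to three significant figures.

λ = v/f = 0.63·c / 2.25 GHz = 0.084 m
βl = 2π·l/λ = 2π × 0.155 = 55.7°
tan(βl) = 1.47
Z_in = Z_0·(Z_L + jZ_0·tanβl)/(Z_0 + jZ_L·tanβl) = 90.1 − j122 Ω
Γ_s = (Z_in − Z_s)/(Z_in + Z_s) = (40.1 − j122)/(140 − j122), |Γ_s| = 0.691

|Γ| ≈ 0.691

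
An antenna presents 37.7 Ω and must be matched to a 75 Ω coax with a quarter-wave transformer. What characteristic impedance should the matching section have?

Z_qwt ≈ 53.2 Ω

Z_qwt = √(Z_0·R_L) = √(75 × 37.7) = √2828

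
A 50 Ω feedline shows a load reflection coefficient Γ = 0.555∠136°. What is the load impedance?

Z_L = Z_0·(1 + Γ)/(1 − Γ) = 50·(0.601 + j0.386)/(1.4 − j0.386)

Z_L ≈ 16.4 + j18.3 Ω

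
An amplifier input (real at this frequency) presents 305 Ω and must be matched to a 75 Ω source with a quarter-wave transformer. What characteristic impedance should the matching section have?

Z_qwt ≈ 151 Ω

Z_qwt = √(Z_0·R_L) = √(75 × 305) = √22880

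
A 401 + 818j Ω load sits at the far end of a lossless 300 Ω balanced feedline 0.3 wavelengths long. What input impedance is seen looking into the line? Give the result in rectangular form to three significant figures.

Z_in ≈ 39.9 + j6.28 Ω

βl = 2π × 0.3 = 108°
tan(βl) = tan(108°) = -3.08
Z_in = Z_0·(Z_L + jZ_0·tanβl)/(Z_0 + jZ_L·tanβl)
     = 300·(401 − j105)/(2820 − j1230)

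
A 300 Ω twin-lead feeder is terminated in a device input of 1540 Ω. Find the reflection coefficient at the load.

Γ = 0.674

Γ = (Z_L − Z_0)/(Z_L + Z_0) = (1540 − 300)/(1540 + 300) = 1240/1840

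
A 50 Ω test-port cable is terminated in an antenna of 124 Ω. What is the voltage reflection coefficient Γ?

Γ = (Z_L − Z_0)/(Z_L + Z_0) = (124 − 50)/(124 + 50) = 74/174

Γ = 0.425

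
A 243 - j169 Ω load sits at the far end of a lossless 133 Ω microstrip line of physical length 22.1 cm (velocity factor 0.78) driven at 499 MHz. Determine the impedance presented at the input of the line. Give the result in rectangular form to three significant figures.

Z_in ≈ 358 − j96.2 Ω

λ = v/f = 0.78·c / 499 MHz = 0.469 m
βl = 2π·l/λ = 2π × 0.471 = 170°
tan(βl) = tan(170°) = -0.182
Z_in = Z_0·(Z_L + jZ_0·tanβl)/(Z_0 + jZ_L·tanβl)
     = 133·(243 − j193)/(102 − j44.3)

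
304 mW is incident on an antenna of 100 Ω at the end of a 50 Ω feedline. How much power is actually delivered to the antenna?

P_delivered ≈ 270 mW

Γ = (100 − 50)/(100 + 50) = 0.333
|Γ|² = 0.111
P_refl = |Γ|²·P_inc = 33.8 mW, P_del = (1 − |Γ|²)·P_inc = 270 mW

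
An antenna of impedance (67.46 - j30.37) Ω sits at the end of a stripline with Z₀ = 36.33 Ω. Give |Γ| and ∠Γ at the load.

Γ ≈ 0.402 ∠ -28°

Γ = (Z_L − Z_0)/(Z_L + Z_0) = (31.13 − j30.37)/(103.8 − j30.37)
|Γ| = 43.5/108 = 0.402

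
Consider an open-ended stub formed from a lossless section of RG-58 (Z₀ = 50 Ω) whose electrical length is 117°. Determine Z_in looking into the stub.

tan(βl) = -1.96
For an open-ended stub, Z_in = −jZ_0·cot(βl) = −jZ_0/tan(βl)

Z_in ≈ +j25.5 Ω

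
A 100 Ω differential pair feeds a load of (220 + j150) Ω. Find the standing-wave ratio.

Γ = (Z_L − Z_0)/(Z_L + Z_0) = (120 + j150)/(320 + j150)
|Γ| = 192/353 = 0.544
VSWR = (1 + |Γ|)/(1 − |Γ|) = 1.54/0.456

VSWR ≈ 3.38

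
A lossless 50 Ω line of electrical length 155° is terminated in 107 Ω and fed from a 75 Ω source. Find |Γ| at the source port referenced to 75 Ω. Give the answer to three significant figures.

tan(βl) = -0.466
Z_in = Z_0·(Z_L + jZ_0·tanβl)/(Z_0 + jZ_L·tanβl) = 65.3 + j41.8 Ω
Γ_s = (Z_in − Z_s)/(Z_in + Z_s) = (-9.73 + j41.8)/(140 + j41.8), |Γ_s| = 0.293

|Γ| ≈ 0.293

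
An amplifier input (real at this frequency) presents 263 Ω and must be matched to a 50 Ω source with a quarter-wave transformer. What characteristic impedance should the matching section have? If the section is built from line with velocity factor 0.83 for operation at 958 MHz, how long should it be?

Z_qwt ≈ 115 Ω; length ≈ 6.5 cm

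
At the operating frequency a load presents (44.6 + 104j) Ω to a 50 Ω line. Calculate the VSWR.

Γ = (Z_L − Z_0)/(Z_L + Z_0) = (-5.4 + j104)/(94.6 + j104)
|Γ| = 104/141 = 0.741
VSWR = (1 + |Γ|)/(1 − |Γ|) = 1.74/0.259

VSWR ≈ 6.71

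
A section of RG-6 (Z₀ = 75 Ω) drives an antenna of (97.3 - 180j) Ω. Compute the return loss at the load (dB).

RL ≈ 2.76 dB

Γ = (22.3 − j180)/(172.3 − j180), |Γ| = 0.728
RL = −20·log₁₀|Γ| = −20·log₁₀(0.728)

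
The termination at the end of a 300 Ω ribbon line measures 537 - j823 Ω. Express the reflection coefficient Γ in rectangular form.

Γ = (Z_L − Z_0)/(Z_L + Z_0) = (237 − j823)/(837 − j823)

Γ ≈ 0.636 − j0.358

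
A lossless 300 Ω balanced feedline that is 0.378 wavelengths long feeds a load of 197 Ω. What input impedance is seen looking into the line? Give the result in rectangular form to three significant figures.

βl = 2π × 0.378 = 136°
tan(βl) = tan(136°) = -0.963
Z_in = Z_0·(Z_L + jZ_0·tanβl)/(Z_0 + jZ_L·tanβl)
     = 300·(197 − j289)/(300 − j190)

Z_in ≈ 271 − j117 Ω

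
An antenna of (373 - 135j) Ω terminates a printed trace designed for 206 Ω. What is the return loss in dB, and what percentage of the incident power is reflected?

Γ = (167 − j135)/(579 − j135), |Γ| = 0.361
RL = −20·log₁₀(0.361) = 8.85 dB
P_refl/P_inc = |Γ|² = 0.13

RL ≈ 8.85 dB; 13% of incident power reflected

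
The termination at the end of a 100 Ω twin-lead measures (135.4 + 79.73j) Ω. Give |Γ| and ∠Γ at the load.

Γ ≈ 0.351 ∠ 47.3°

Γ = (Z_L − Z_0)/(Z_L + Z_0) = (35.4 + j79.73)/(235.4 + j79.73)
|Γ| = 87.2/249 = 0.351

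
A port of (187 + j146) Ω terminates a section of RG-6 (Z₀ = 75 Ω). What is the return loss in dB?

RL ≈ 4.24 dB

Γ = (112 + j146)/(262 + j146), |Γ| = 0.614
RL = −20·log₁₀|Γ| = −20·log₁₀(0.614)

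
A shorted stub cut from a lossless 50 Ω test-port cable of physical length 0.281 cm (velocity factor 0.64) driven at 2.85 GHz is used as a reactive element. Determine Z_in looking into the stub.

Z_in ≈ +j13.4 Ω

λ = v/f = 0.64·c / 2.85 GHz = 0.0674 m
βl = 2π·l/λ = 2π × 0.0417 = 15°
tan(βl) = 0.268
For a shorted stub, Z_in = jZ_0·tan(βl)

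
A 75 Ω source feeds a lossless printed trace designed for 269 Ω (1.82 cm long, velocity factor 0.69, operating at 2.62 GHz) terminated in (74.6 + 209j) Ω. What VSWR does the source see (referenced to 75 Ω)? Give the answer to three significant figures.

λ = v/f = 0.69·c / 2.62 GHz = 0.079 m
βl = 2π·l/λ = 2π × 0.23 = 82.9°
tan(βl) = 8.06
Z_in = Z_0·(Z_L + jZ_0·tanβl)/(Z_0 + jZ_L·tanβl) = 151 − j388 Ω
Γ_s = (Z_in − Z_s)/(Z_in + Z_s) = (75.5 − j388)/(226 − j388), |Γ_s| = 0.881
VSWR = (1 + |Γ_s|)/(1 − |Γ_s|)

VSWR ≈ 15.8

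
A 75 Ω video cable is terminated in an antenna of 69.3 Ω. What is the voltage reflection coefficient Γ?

Γ = (Z_L − Z_0)/(Z_L + Z_0) = (69.3 − 75)/(69.3 + 75) = -5.7/144.3

Γ = -0.0395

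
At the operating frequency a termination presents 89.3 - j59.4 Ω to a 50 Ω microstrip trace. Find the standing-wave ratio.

Γ = (Z_L − Z_0)/(Z_L + Z_0) = (39.3 − j59.4)/(139.3 − j59.4)
|Γ| = 71.2/151 = 0.47
VSWR = (1 + |Γ|)/(1 − |Γ|) = 1.47/0.53

VSWR ≈ 2.78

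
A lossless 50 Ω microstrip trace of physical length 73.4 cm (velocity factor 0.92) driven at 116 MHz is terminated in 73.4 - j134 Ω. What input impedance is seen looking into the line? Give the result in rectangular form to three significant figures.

Z_in ≈ 11.4 + j37 Ω

λ = v/f = 0.92·c / 116 MHz = 2.38 m
βl = 2π·l/λ = 2π × 0.308 = 111°
tan(βl) = tan(111°) = -2.6
Z_in = Z_0·(Z_L + jZ_0·tanβl)/(Z_0 + jZ_L·tanβl)
     = 50·(73.4 − j264)/(-298 − j191)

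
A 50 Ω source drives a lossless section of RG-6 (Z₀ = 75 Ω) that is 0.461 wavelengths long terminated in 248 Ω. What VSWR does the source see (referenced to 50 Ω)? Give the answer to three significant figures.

βl = 2π × 0.461 = 166°
tan(βl) = -0.25
Z_in = Z_0·(Z_L + jZ_0·tanβl)/(Z_0 + jZ_L·tanβl) = 157 + j111 Ω
Γ_s = (Z_in − Z_s)/(Z_in + Z_s) = (107 + j111)/(207 + j111), |Γ_s| = 0.656
VSWR = (1 + |Γ_s|)/(1 − |Γ_s|)

VSWR ≈ 4.81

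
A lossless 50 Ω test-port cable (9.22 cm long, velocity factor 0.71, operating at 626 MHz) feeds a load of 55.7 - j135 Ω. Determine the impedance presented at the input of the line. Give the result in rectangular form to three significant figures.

Z_in ≈ 7.24 + j23.3 Ω

λ = v/f = 0.71·c / 626 MHz = 0.34 m
βl = 2π·l/λ = 2π × 0.271 = 97.6°
tan(βl) = tan(97.6°) = -7.54
Z_in = Z_0·(Z_L + jZ_0·tanβl)/(Z_0 + jZ_L·tanβl)
     = 50·(55.7 − j512)/(-969 − j420)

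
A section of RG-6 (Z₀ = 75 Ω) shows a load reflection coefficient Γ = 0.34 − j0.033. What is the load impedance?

Z_L = Z_0·(1 + Γ)/(1 − Γ) = 75·(1.34 − j0.033)/(0.66 + j0.033)

Z_L ≈ 152 − j11.3 Ω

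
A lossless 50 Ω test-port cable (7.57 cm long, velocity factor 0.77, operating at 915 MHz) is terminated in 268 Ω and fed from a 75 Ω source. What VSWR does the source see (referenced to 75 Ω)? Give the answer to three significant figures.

λ = v/f = 0.77·c / 915 MHz = 0.252 m
βl = 2π·l/λ = 2π × 0.3 = 108°
tan(βl) = -3.09
Z_in = Z_0·(Z_L + jZ_0·tanβl)/(Z_0 + jZ_L·tanβl) = 10.3 + j15.6 Ω
Γ_s = (Z_in − Z_s)/(Z_in + Z_s) = (-64.7 + j15.6)/(85.3 + j15.6), |Γ_s| = 0.768
VSWR = (1 + |Γ_s|)/(1 − |Γ_s|)

VSWR ≈ 7.62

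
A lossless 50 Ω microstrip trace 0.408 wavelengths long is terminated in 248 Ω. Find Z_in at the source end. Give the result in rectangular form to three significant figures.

Z_in ≈ 30.8 + j67.1 Ω

βl = 2π × 0.408 = 147°
tan(βl) = tan(147°) = -0.652
Z_in = Z_0·(Z_L + jZ_0·tanβl)/(Z_0 + jZ_L·tanβl)
     = 50·(248 − j32.6)/(50 − j162)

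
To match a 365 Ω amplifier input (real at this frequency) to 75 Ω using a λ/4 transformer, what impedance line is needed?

Z_qwt = √(Z_0·R_L) = √(75 × 365) = √27380

Z_qwt ≈ 165 Ω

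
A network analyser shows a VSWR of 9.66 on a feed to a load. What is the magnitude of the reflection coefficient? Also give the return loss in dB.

|Γ| ≈ 0.812; return loss ≈ 1.8 dB

|Γ| = (S − 1)/(S + 1) = (9.66 − 1)/(9.66 + 1) = 8.66/10.7
RL = −20·log₁₀|Γ| = −20·log₁₀(0.812)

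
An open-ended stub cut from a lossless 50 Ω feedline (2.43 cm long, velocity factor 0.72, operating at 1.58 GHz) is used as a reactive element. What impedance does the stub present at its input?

λ = v/f = 0.72·c / 1.58 GHz = 0.137 m
βl = 2π·l/λ = 2π × 0.178 = 64°
tan(βl) = 2.05
For an open-ended stub, Z_in = −jZ_0·cot(βl) = −jZ_0/tan(βl)

Z_in ≈ −j24.4 Ω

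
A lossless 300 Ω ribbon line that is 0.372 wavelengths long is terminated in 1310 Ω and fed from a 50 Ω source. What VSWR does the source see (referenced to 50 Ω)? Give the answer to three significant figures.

VSWR ≈ 13.6

βl = 2π × 0.372 = 134°
tan(βl) = -1.04
Z_in = Z_0·(Z_L + jZ_0·tanβl)/(Z_0 + jZ_L·tanβl) = 126 + j261 Ω
Γ_s = (Z_in − Z_s)/(Z_in + Z_s) = (76.3 + j261)/(176 + j261), |Γ_s| = 0.863
VSWR = (1 + |Γ_s|)/(1 − |Γ_s|)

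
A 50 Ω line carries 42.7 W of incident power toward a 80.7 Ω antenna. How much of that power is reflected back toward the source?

P_reflected ≈ 2.36 W

Γ = (80.7 − 50)/(80.7 + 50) = 0.235
|Γ|² = 0.0552
P_refl = |Γ|²·P_inc = 2.36 W, P_del = (1 − |Γ|²)·P_inc = 40.3 W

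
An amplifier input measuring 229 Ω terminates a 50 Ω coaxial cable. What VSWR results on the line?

VSWR ≈ 4.58

For a purely resistive load, VSWR = R_L/Z_0 or Z_0/R_L (whichever > 1) = 229/50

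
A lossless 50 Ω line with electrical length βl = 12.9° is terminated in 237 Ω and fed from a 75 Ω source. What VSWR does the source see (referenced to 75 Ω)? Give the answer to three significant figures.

VSWR ≈ 3.37

tan(βl) = 0.229
Z_in = Z_0·(Z_L + jZ_0·tanβl)/(Z_0 + jZ_L·tanβl) = 114 − j113 Ω
Γ_s = (Z_in − Z_s)/(Z_in + Z_s) = (39.5 − j113)/(189 − j113), |Γ_s| = 0.542
VSWR = (1 + |Γ_s|)/(1 − |Γ_s|)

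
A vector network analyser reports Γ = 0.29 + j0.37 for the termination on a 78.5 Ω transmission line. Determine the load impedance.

Z_L = Z_0·(1 + Γ)/(1 − Γ) = 78.5·(1.29 + j0.37)/(0.71 − j0.37)

Z_L ≈ 95.4 + j90.6 Ω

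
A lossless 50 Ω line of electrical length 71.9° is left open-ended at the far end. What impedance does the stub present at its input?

Z_in ≈ −j16.3 Ω

tan(βl) = 3.06
For an open-ended stub, Z_in = −jZ_0·cot(βl) = −jZ_0/tan(βl)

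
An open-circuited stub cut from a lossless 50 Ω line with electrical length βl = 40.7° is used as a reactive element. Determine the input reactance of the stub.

X_in ≈ -58.1 Ω (capacitive)

tan(βl) = 0.86
For an open-circuited stub, Z_in = −jZ_0·cot(βl) = −jZ_0/tan(βl)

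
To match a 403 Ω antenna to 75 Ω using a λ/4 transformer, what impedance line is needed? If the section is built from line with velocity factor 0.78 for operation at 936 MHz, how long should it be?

Z_qwt ≈ 174 Ω; length ≈ 6.25 cm

Z_qwt = √(Z_0·R_L) = √(75 × 403) = √30220
λ = 0.78·c/f = 0.25 m, so l = λ/4 = 0.0625 m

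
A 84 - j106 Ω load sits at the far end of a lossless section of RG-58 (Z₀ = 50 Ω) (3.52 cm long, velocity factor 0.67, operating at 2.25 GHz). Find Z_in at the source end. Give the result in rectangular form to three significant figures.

λ = v/f = 0.67·c / 2.25 GHz = 0.0893 m
βl = 2π·l/λ = 2π × 0.394 = 142°
tan(βl) = tan(142°) = -0.785
Z_in = Z_0·(Z_L + jZ_0·tanβl)/(Z_0 + jZ_L·tanβl)
     = 50·(84 − j145)/(-33.3 − j66)

Z_in ≈ 62.2 + j95 Ω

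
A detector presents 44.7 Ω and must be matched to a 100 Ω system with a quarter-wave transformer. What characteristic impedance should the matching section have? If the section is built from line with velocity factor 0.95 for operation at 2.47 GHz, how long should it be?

Z_qwt ≈ 66.9 Ω; length ≈ 2.88 cm

Z_qwt = √(Z_0·R_L) = √(100 × 44.7) = √4470
λ = 0.95·c/f = 0.115 m, so l = λ/4 = 0.0288 m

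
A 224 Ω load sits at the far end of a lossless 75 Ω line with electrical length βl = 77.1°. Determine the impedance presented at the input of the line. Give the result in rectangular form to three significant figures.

Z_in ≈ 26.3 − j15.2 Ω

tan(βl) = tan(77.1°) = 4.37
Z_in = Z_0·(Z_L + jZ_0·tanβl)/(Z_0 + jZ_L·tanβl)
     = 75·(224 + j327)/(75 + j978)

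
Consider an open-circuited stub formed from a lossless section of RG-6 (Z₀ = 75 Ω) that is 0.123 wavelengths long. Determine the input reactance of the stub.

X_in ≈ -76.9 Ω (capacitive)

βl = 2π × 0.123 = 44.3°
tan(βl) = 0.975
For an open-circuited stub, Z_in = −jZ_0·cot(βl) = −jZ_0/tan(βl)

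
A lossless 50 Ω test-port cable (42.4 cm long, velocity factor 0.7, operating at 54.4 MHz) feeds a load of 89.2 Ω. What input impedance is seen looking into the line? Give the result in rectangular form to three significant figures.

Z_in ≈ 47.3 − j28.4 Ω

λ = v/f = 0.7·c / 54.4 MHz = 3.86 m
βl = 2π·l/λ = 2π × 0.11 = 39.5°
tan(βl) = tan(39.5°) = 0.826
Z_in = Z_0·(Z_L + jZ_0·tanβl)/(Z_0 + jZ_L·tanβl)
     = 50·(89.2 + j41.3)/(50 + j73.6)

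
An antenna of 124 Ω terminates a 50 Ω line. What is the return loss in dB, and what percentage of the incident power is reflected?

RL ≈ 7.43 dB; 18.1% of incident power reflected

Γ = (124 − 50)/(124 + 50) = 0.425
RL = −20·log₁₀(0.425) = 7.43 dB
P_refl/P_inc = |Γ|² = 0.181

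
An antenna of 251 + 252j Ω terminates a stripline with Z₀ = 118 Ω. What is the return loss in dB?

RL ≈ 3.91 dB

Γ = (133 + j252)/(369 + j252), |Γ| = 0.638
RL = −20·log₁₀|Γ| = −20·log₁₀(0.638)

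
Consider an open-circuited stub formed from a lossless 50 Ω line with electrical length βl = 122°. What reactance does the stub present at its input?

tan(βl) = -1.6
For an open-circuited stub, Z_in = −jZ_0·cot(βl) = −jZ_0/tan(βl)

X_in ≈ 31.2 Ω (inductive)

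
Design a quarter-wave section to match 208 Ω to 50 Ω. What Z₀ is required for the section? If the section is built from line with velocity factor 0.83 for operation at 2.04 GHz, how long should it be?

Z_qwt ≈ 102 Ω; length ≈ 3.05 cm

Z_qwt = √(Z_0·R_L) = √(50 × 208) = √10400
λ = 0.83·c/f = 0.122 m, so l = λ/4 = 0.0305 m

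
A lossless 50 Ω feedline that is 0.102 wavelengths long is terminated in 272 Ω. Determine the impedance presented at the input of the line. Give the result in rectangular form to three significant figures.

βl = 2π × 0.102 = 36.7°
tan(βl) = tan(36.7°) = 0.746
Z_in = Z_0·(Z_L + jZ_0·tanβl)/(Z_0 + jZ_L·tanβl)
     = 50·(272 + j37.3)/(50 + j203)

Z_in ≈ 24.2 − j61.1 Ω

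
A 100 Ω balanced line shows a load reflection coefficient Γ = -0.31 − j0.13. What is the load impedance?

Z_L = Z_0·(1 + Γ)/(1 − Γ) = 100·(0.69 − j0.13)/(1.31 + j0.13)

Z_L ≈ 51.2 − j15 Ω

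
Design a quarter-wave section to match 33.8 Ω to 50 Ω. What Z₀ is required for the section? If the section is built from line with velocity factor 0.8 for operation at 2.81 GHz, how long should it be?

Z_qwt = √(Z_0·R_L) = √(50 × 33.8) = √1690
λ = 0.8·c/f = 0.0854 m, so l = λ/4 = 0.0214 m

Z_qwt ≈ 41.1 Ω; length ≈ 2.14 cm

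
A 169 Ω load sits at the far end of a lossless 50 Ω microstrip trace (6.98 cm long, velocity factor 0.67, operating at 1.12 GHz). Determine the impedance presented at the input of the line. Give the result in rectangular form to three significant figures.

λ = v/f = 0.67·c / 1.12 GHz = 0.179 m
βl = 2π·l/λ = 2π × 0.389 = 140°
tan(βl) = tan(140°) = -0.839
Z_in = Z_0·(Z_L + jZ_0·tanβl)/(Z_0 + jZ_L·tanβl)
     = 50·(169 − j41.9)/(50 − j142)

Z_in ≈ 31.9 + j48.4 Ω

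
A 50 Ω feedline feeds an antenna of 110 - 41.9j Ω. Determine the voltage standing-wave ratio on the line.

Γ = (Z_L − Z_0)/(Z_L + Z_0) = (60 − j41.9)/(160 − j41.9)
|Γ| = 73.2/165 = 0.442
VSWR = (1 + |Γ|)/(1 − |Γ|) = 1.44/0.558

VSWR ≈ 2.59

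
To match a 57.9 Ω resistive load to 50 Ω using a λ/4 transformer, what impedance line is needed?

Z_qwt = √(Z_0·R_L) = √(50 × 57.9) = √2895

Z_qwt ≈ 53.8 Ω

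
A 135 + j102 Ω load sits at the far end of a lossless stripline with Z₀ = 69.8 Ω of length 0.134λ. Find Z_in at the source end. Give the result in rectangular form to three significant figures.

Z_in ≈ 59.7 − j79.9 Ω

βl = 2π × 0.134 = 48.2°
tan(βl) = tan(48.2°) = 1.12
Z_in = Z_0·(Z_L + jZ_0·tanβl)/(Z_0 + jZ_L·tanβl)
     = 69.8·(135 + j180)/(-44.4 + j151)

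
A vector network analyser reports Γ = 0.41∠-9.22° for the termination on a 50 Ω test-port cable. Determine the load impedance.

Z_L = Z_0·(1 + Γ)/(1 − Γ) = 50·(1.4 − j0.0657)/(0.595 + j0.0657)

Z_L ≈ 116 − j18.3 Ω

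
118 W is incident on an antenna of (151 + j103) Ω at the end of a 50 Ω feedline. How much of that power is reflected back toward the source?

P_reflected ≈ 48.1 W

|Γ| = |(101 + j103)/(201 + j103)| = 0.639
|Γ|² = 0.408
P_refl = |Γ|²·P_inc = 48.1 W, P_del = (1 − |Γ|²)·P_inc = 69.9 W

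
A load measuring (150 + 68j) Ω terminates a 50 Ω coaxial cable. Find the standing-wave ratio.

VSWR ≈ 3.68

Γ = (Z_L − Z_0)/(Z_L + Z_0) = (100 + j68)/(200 + j68)
|Γ| = 121/211 = 0.572
VSWR = (1 + |Γ|)/(1 − |Γ|) = 1.57/0.428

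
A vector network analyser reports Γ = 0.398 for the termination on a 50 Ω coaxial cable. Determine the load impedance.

Z_L ≈ 116 Ω

Z_L = Z_0·(1 + Γ)/(1 − Γ) = 50·(1.4)/(0.602)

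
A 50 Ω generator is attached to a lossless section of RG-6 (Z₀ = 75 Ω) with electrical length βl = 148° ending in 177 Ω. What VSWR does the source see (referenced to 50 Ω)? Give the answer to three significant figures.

VSWR ≈ 3.04

tan(βl) = -0.625
Z_in = Z_0·(Z_L + jZ_0·tanβl)/(Z_0 + jZ_L·tanβl) = 77.5 + j67.5 Ω
Γ_s = (Z_in − Z_s)/(Z_in + Z_s) = (27.5 + j67.5)/(128 + j67.5), |Γ_s| = 0.505
VSWR = (1 + |Γ_s|)/(1 − |Γ_s|)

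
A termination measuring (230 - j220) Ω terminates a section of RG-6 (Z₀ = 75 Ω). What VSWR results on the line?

VSWR ≈ 6.03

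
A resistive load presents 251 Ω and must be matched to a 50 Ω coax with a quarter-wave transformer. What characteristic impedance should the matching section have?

Z_qwt ≈ 112 Ω

Z_qwt = √(Z_0·R_L) = √(50 × 251) = √12550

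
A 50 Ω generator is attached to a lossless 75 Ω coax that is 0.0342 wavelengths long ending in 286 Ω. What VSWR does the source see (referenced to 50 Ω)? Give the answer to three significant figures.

βl = 2π × 0.0342 = 12.3°
tan(βl) = 0.218
Z_in = Z_0·(Z_L + jZ_0·tanβl)/(Z_0 + jZ_L·tanβl) = 177 − j131 Ω
Γ_s = (Z_in − Z_s)/(Z_in + Z_s) = (127 − j131)/(227 − j131), |Γ_s| = 0.696
VSWR = (1 + |Γ_s|)/(1 − |Γ_s|)

VSWR ≈ 5.58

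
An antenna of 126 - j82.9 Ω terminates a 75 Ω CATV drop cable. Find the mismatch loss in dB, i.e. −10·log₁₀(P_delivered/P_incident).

Γ = (51 − j82.9)/(201 − j82.9), |Γ| = 0.448
|Γ|² = 0.2, so P_del/P_inc = 1 − |Γ|² = 0.8
ML = −10·log₁₀(1 − |Γ|²)

mismatch loss ≈ 0.971 dB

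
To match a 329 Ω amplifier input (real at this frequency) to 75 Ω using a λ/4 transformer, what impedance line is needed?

Z_qwt = √(Z_0·R_L) = √(75 × 329) = √24680

Z_qwt ≈ 157 Ω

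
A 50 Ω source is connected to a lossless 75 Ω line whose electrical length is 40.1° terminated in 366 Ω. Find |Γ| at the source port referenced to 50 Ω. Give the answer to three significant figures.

tan(βl) = 0.842
Z_in = Z_0·(Z_L + jZ_0·tanβl)/(Z_0 + jZ_L·tanβl) = 35 − j80.6 Ω
Γ_s = (Z_in − Z_s)/(Z_in + Z_s) = (-15 − j80.6)/(85 − j80.6), |Γ_s| = 0.7

|Γ| ≈ 0.7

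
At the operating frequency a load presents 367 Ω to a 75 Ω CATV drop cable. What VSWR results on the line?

For a purely resistive load, VSWR = R_L/Z_0 or Z_0/R_L (whichever > 1) = 367/75

VSWR ≈ 4.89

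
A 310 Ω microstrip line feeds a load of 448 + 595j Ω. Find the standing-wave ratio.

Γ = (Z_L − Z_0)/(Z_L + Z_0) = (138 + j595)/(758 + j595)
|Γ| = 611/964 = 0.634
VSWR = (1 + |Γ|)/(1 − |Γ|) = 1.63/0.366

VSWR ≈ 4.46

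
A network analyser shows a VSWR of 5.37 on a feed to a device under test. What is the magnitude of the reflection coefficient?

|Γ| ≈ 0.686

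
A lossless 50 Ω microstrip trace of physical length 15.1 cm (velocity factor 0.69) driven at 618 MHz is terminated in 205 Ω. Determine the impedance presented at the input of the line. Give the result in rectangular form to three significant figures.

λ = v/f = 0.69·c / 618 MHz = 0.335 m
βl = 2π·l/λ = 2π × 0.451 = 162°
tan(βl) = tan(162°) = -0.319
Z_in = Z_0·(Z_L + jZ_0·tanβl)/(Z_0 + jZ_L·tanβl)
     = 50·(205 − j16)/(50 − j65.5)

Z_in ≈ 83.2 + j93 Ω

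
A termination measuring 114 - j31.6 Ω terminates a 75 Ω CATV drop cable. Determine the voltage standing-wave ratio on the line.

VSWR ≈ 1.71

Γ = (Z_L − Z_0)/(Z_L + Z_0) = (39 − j31.6)/(189 − j31.6)
|Γ| = 50.2/192 = 0.262
VSWR = (1 + |Γ|)/(1 − |Γ|) = 1.26/0.738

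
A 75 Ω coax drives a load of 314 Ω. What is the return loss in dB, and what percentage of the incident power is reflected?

Γ = (314 − 75)/(314 + 75) = 0.614
RL = −20·log₁₀(0.614) = 4.23 dB
P_refl/P_inc = |Γ|² = 0.377

RL ≈ 4.23 dB; 37.7% of incident power reflected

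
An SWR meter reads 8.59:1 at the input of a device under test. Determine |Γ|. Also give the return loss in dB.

|Γ| = (S − 1)/(S + 1) = (8.59 − 1)/(8.59 + 1) = 7.59/9.59
RL = −20·log₁₀|Γ| = −20·log₁₀(0.791)

|Γ| ≈ 0.791; return loss ≈ 2.03 dB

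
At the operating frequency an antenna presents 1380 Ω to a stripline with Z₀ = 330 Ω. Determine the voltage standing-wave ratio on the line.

VSWR ≈ 4.18

For a purely resistive load, VSWR = R_L/Z_0 or Z_0/R_L (whichever > 1) = 1380/330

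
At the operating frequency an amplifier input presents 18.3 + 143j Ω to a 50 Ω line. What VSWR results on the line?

VSWR ≈ 25.4

Γ = (Z_L − Z_0)/(Z_L + Z_0) = (-31.7 + j143)/(68.3 + j143)
|Γ| = 146/158 = 0.924
VSWR = (1 + |Γ|)/(1 − |Γ|) = 1.92/0.0757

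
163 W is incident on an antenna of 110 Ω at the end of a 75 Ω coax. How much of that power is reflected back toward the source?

Γ = (110 − 75)/(110 + 75) = 0.189
|Γ|² = 0.0358
P_refl = |Γ|²·P_inc = 5.83 W, P_del = (1 − |Γ|²)·P_inc = 157 W

P_reflected ≈ 5.83 W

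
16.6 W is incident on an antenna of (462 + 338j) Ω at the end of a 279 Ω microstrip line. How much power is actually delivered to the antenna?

|Γ| = |(183 + j338)/(741 + j338)| = 0.472
|Γ|² = 0.223
P_refl = |Γ|²·P_inc = 3.7 W, P_del = (1 − |Γ|²)·P_inc = 12.9 W

P_delivered ≈ 12.9 W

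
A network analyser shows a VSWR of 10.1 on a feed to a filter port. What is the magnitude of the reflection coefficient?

|Γ| ≈ 0.82

|Γ| = (S − 1)/(S + 1) = (10.1 − 1)/(10.1 + 1) = 9.1/11.1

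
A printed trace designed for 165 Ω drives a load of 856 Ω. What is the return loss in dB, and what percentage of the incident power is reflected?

RL ≈ 3.39 dB; 45.8% of incident power reflected

Γ = (856 − 165)/(856 + 165) = 0.677
RL = −20·log₁₀(0.677) = 3.39 dB
P_refl/P_inc = |Γ|² = 0.458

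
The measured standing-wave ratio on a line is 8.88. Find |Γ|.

|Γ| ≈ 0.798

|Γ| = (S − 1)/(S + 1) = (8.88 − 1)/(8.88 + 1) = 7.88/9.88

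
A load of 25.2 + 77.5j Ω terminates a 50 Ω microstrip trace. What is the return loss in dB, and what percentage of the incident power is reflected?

RL ≈ 2.46 dB; 56.8% of incident power reflected

Γ = (-24.8 + j77.5)/(75.2 + j77.5), |Γ| = 0.754
RL = −20·log₁₀(0.754) = 2.46 dB
P_refl/P_inc = |Γ|² = 0.568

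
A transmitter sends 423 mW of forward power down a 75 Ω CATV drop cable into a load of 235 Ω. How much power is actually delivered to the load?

Γ = (235 − 75)/(235 + 75) = 0.516
|Γ|² = 0.266
P_refl = |Γ|²·P_inc = 113 mW, P_del = (1 − |Γ|²)·P_inc = 310 mW

P_delivered ≈ 310 mW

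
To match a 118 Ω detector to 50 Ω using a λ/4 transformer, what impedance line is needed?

Z_qwt = √(Z_0·R_L) = √(50 × 118) = √5900

Z_qwt ≈ 76.8 Ω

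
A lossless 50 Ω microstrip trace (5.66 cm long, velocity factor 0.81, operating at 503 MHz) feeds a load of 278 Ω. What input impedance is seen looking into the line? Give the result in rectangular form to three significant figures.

Z_in ≈ 19.2 − j51.4 Ω

λ = v/f = 0.81·c / 503 MHz = 0.483 m
βl = 2π·l/λ = 2π × 0.117 = 42.2°
tan(βl) = tan(42.2°) = 0.906
Z_in = Z_0·(Z_L + jZ_0·tanβl)/(Z_0 + jZ_L·tanβl)
     = 50·(278 + j45.3)/(50 + j252)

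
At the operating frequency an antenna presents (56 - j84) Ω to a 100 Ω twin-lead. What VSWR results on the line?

VSWR ≈ 3.3

Γ = (Z_L − Z_0)/(Z_L + Z_0) = (-44 − j84)/(156 − j84)
|Γ| = 94.8/177 = 0.535
VSWR = (1 + |Γ|)/(1 − |Γ|) = 1.54/0.465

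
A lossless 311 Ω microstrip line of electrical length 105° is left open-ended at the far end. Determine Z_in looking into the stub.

tan(βl) = -3.73
For an open-ended stub, Z_in = −jZ_0·cot(βl) = −jZ_0/tan(βl)

Z_in ≈ +j83.3 Ω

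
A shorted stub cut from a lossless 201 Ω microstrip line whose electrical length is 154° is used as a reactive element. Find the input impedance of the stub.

tan(βl) = -0.488
For a shorted stub, Z_in = jZ_0·tan(βl)

Z_in ≈ −j98 Ω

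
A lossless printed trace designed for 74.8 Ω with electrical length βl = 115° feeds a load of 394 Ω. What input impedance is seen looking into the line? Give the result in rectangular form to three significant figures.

Z_in ≈ 17.2 + j33.4 Ω

tan(βl) = tan(115°) = -2.14
Z_in = Z_0·(Z_L + jZ_0·tanβl)/(Z_0 + jZ_L·tanβl)
     = 74.8·(394 − j160)/(74.8 − j845)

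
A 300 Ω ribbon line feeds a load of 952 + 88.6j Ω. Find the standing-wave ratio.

Γ = (Z_L − Z_0)/(Z_L + Z_0) = (652 + j88.6)/(1252 + j88.6)
|Γ| = 658/1260 = 0.524
VSWR = (1 + |Γ|)/(1 − |Γ|) = 1.52/0.476

VSWR ≈ 3.2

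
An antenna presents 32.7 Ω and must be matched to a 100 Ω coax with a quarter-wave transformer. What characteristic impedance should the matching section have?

Z_qwt = √(Z_0·R_L) = √(100 × 32.7) = √3270

Z_qwt ≈ 57.2 Ω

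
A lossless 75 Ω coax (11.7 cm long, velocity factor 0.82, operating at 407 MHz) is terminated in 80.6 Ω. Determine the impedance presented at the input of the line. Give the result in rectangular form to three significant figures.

λ = v/f = 0.82·c / 407 MHz = 0.604 m
βl = 2π·l/λ = 2π × 0.194 = 69.7°
tan(βl) = tan(69.7°) = 2.7
Z_in = Z_0·(Z_L + jZ_0·tanβl)/(Z_0 + jZ_L·tanβl)
     = 75·(80.6 + j203)/(75 + j218)

Z_in ≈ 70.9 − j3.33 Ω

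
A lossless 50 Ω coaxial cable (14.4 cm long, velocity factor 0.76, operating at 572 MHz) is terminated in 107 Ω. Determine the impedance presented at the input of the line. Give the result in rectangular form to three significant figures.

Z_in ≈ 34.5 + j28.5 Ω

λ = v/f = 0.76·c / 572 MHz = 0.399 m
βl = 2π·l/λ = 2π × 0.361 = 130°
tan(βl) = tan(130°) = -1.19
Z_in = Z_0·(Z_L + jZ_0·tanβl)/(Z_0 + jZ_L·tanβl)
     = 50·(107 − j59.5)/(50 − j127)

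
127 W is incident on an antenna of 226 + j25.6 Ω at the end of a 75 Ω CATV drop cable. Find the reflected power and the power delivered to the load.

P_reflected ≈ 32.6 W; P_delivered ≈ 94.4 W

|Γ| = |(151 + j25.6)/(301 + j25.6)| = 0.507
|Γ|² = 0.257
P_refl = |Γ|²·P_inc = 32.6 W, P_del = (1 − |Γ|²)·P_inc = 94.4 W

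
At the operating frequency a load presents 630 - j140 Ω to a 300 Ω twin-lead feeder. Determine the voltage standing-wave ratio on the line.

VSWR ≈ 2.23

Γ = (Z_L − Z_0)/(Z_L + Z_0) = (330 − j140)/(930 − j140)
|Γ| = 358/940 = 0.381
VSWR = (1 + |Γ|)/(1 − |Γ|) = 1.38/0.619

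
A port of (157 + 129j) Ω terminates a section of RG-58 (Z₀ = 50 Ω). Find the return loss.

RL ≈ 3.26 dB

Γ = (107 + j129)/(207 + j129), |Γ| = 0.687
RL = −20·log₁₀|Γ| = −20·log₁₀(0.687)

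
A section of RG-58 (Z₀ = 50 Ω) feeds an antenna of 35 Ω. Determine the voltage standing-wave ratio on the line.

Γ = (35 − 50)/(35 + 50) = -0.176
VSWR = (1 + 0.176)/(1 − 0.176)

VSWR ≈ 1.43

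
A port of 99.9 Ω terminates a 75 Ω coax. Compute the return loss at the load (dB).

Γ = (99.9 − 75)/(99.9 + 75) = 0.142
RL = −20·log₁₀|Γ| = −20·log₁₀(0.142)

RL ≈ 16.9 dB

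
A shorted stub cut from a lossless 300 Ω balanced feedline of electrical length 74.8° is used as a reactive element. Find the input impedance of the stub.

tan(βl) = 3.68
For a shorted stub, Z_in = jZ_0·tan(βl)

Z_in ≈ +j1100 Ω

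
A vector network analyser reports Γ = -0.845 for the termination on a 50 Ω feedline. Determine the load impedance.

Z_L ≈ 4.2 Ω

Z_L = Z_0·(1 + Γ)/(1 − Γ) = 50·(0.155)/(1.84)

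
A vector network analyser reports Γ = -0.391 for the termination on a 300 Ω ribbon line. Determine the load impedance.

Z_L ≈ 131 Ω

Z_L = Z_0·(1 + Γ)/(1 − Γ) = 300·(0.609)/(1.39)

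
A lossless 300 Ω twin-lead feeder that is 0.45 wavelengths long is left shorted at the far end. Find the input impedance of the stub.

Z_in ≈ −j97.5 Ω

βl = 2π × 0.45 = 162°
tan(βl) = -0.325
For a shorted stub, Z_in = jZ_0·tan(βl)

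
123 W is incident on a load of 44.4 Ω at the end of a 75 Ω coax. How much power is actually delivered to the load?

Γ = (44.4 − 75)/(44.4 + 75) = -0.256
|Γ|² = 0.0657
P_refl = |Γ|²·P_inc = 8.08 W, P_del = (1 − |Γ|²)·P_inc = 115 W

P_delivered ≈ 115 W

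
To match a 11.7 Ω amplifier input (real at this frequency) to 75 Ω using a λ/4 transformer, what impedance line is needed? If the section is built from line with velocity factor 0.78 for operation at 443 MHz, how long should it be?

Z_qwt = √(Z_0·R_L) = √(75 × 11.7) = √877.5
λ = 0.78·c/f = 0.528 m, so l = λ/4 = 0.132 m

Z_qwt ≈ 29.6 Ω; length ≈ 13.2 cm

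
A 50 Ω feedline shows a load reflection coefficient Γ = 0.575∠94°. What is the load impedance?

Z_L ≈ 23.7 + j40.7 Ω

Z_L = Z_0·(1 + Γ)/(1 − Γ) = 50·(0.96 + j0.574)/(1.04 − j0.574)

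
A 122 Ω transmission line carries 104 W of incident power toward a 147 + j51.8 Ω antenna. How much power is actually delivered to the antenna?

|Γ| = |(25 + j51.8)/(269 + j51.8)| = 0.21
|Γ|² = 0.0441
P_refl = |Γ|²·P_inc = 4.58 W, P_del = (1 − |Γ|²)·P_inc = 99.4 W

P_delivered ≈ 99.4 W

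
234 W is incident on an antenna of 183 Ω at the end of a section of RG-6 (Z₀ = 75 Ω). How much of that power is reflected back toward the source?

P_reflected ≈ 41 W

Γ = (183 − 75)/(183 + 75) = 0.419
|Γ|² = 0.175
P_refl = |Γ|²·P_inc = 41 W, P_del = (1 − |Γ|²)·P_inc = 193 W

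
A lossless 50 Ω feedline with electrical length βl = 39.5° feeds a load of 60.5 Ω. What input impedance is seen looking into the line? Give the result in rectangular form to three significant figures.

Z_in ≈ 50.9 − j9.59 Ω

tan(βl) = tan(39.5°) = 0.824
Z_in = Z_0·(Z_L + jZ_0·tanβl)/(Z_0 + jZ_L·tanβl)
     = 50·(60.5 + j41.2)/(50 + j49.9)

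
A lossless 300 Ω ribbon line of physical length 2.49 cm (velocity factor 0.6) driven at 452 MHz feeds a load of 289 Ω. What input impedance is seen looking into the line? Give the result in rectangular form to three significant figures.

Z_in ≈ 292 + j7.72 Ω

λ = v/f = 0.6·c / 452 MHz = 0.398 m
βl = 2π·l/λ = 2π × 0.0625 = 22.5°
tan(βl) = tan(22.5°) = 0.414
Z_in = Z_0·(Z_L + jZ_0·tanβl)/(Z_0 + jZ_L·tanβl)
     = 300·(289 + j124)/(300 + j120)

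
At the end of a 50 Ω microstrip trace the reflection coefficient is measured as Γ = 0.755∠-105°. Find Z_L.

Z_L ≈ 11 − j37.2 Ω

Z_L = Z_0·(1 + Γ)/(1 − Γ) = 50·(0.805 − j0.729)/(1.2 + j0.729)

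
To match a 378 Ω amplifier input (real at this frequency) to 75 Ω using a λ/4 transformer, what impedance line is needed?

Z_qwt = √(Z_0·R_L) = √(75 × 378) = √28350

Z_qwt ≈ 168 Ω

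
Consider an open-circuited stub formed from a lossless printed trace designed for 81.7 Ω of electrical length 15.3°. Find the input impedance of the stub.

Z_in ≈ −j299 Ω

tan(βl) = 0.274
For an open-circuited stub, Z_in = −jZ_0·cot(βl) = −jZ_0/tan(βl)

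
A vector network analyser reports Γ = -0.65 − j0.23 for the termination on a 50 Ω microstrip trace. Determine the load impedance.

Z_L = Z_0·(1 + Γ)/(1 − Γ) = 50·(0.35 − j0.23)/(1.65 + j0.23)

Z_L ≈ 9.45 − j8.29 Ω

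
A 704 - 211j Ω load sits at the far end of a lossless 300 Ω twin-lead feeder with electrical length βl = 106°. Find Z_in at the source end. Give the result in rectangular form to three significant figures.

Z_in ≈ 134 + j110 Ω

tan(βl) = tan(106°) = -3.49
Z_in = Z_0·(Z_L + jZ_0·tanβl)/(Z_0 + jZ_L·tanβl)
     = 300·(704 − j1260)/(-436 − j2460)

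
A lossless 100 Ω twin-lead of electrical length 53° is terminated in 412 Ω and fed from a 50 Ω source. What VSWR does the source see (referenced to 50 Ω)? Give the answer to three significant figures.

VSWR ≈ 4.43

tan(βl) = 1.33
Z_in = Z_0·(Z_L + jZ_0·tanβl)/(Z_0 + jZ_L·tanβl) = 36.8 − j68.6 Ω
Γ_s = (Z_in − Z_s)/(Z_in + Z_s) = (-13.2 − j68.6)/(86.8 − j68.6), |Γ_s| = 0.631
VSWR = (1 + |Γ_s|)/(1 − |Γ_s|)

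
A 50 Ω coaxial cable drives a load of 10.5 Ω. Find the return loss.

Γ = (10.5 − 50)/(10.5 + 50) = -0.653
RL = −20·log₁₀|Γ| = −20·log₁₀(0.653)

RL ≈ 3.7 dB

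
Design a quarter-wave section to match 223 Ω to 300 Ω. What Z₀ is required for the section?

Z_qwt = √(Z_0·R_L) = √(300 × 223) = √66900

Z_qwt ≈ 259 Ω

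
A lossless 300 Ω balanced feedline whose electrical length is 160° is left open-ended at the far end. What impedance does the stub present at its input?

Z_in ≈ +j824 Ω

tan(βl) = -0.364
For an open-ended stub, Z_in = −jZ_0·cot(βl) = −jZ_0/tan(βl)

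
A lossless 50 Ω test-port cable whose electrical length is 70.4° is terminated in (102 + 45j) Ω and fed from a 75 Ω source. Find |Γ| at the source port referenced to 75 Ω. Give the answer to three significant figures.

tan(βl) = 2.81
Z_in = Z_0·(Z_L + jZ_0·tanβl)/(Z_0 + jZ_L·tanβl) = 25.8 − j24.7 Ω
Γ_s = (Z_in − Z_s)/(Z_in + Z_s) = (-49.2 − j24.7)/(101 − j24.7), |Γ_s| = 0.531

|Γ| ≈ 0.531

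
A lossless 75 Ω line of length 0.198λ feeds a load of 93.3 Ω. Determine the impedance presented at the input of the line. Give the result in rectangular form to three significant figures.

Z_in ≈ 62.6 − j8.37 Ω

βl = 2π × 0.198 = 71.3°
tan(βl) = tan(71.3°) = 2.95
Z_in = Z_0·(Z_L + jZ_0·tanβl)/(Z_0 + jZ_L·tanβl)
     = 75·(93.3 + j221)/(75 + j275)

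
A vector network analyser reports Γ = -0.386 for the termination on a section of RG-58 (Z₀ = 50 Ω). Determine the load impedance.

Z_L = Z_0·(1 + Γ)/(1 − Γ) = 50·(0.614)/(1.39)

Z_L ≈ 22.2 Ω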